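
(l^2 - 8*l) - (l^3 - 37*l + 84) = -l^3 + l^2 + 29*l - 84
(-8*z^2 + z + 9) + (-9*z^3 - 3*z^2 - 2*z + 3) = -9*z^3 - 11*z^2 - z + 12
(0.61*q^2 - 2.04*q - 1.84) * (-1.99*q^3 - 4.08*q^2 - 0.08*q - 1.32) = -1.2139*q^5 + 1.5708*q^4 + 11.936*q^3 + 6.8652*q^2 + 2.84*q + 2.4288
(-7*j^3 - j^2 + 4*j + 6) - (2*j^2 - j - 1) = -7*j^3 - 3*j^2 + 5*j + 7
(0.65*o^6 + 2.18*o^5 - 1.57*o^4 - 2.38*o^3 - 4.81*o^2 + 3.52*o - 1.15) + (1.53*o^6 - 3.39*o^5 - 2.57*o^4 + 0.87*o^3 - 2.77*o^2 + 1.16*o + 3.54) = 2.18*o^6 - 1.21*o^5 - 4.14*o^4 - 1.51*o^3 - 7.58*o^2 + 4.68*o + 2.39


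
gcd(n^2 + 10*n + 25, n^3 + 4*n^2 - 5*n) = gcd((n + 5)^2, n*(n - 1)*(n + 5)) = n + 5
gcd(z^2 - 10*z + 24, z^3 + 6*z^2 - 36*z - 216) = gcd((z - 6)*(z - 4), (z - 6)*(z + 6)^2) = z - 6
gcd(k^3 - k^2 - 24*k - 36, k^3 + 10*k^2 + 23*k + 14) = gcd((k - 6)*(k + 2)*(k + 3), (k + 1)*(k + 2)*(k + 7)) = k + 2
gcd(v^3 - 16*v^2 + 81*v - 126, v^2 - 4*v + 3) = v - 3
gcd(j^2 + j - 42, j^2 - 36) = j - 6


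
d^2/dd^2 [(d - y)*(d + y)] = 2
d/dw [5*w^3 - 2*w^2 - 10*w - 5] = 15*w^2 - 4*w - 10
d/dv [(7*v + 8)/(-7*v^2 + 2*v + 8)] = (49*v^2 + 112*v + 40)/(49*v^4 - 28*v^3 - 108*v^2 + 32*v + 64)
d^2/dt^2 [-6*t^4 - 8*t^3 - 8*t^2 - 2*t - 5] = -72*t^2 - 48*t - 16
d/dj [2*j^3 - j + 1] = 6*j^2 - 1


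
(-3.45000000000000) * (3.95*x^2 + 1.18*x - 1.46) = -13.6275*x^2 - 4.071*x + 5.037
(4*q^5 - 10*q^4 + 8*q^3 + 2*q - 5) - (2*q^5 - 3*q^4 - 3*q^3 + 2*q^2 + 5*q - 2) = 2*q^5 - 7*q^4 + 11*q^3 - 2*q^2 - 3*q - 3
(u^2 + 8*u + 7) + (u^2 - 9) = 2*u^2 + 8*u - 2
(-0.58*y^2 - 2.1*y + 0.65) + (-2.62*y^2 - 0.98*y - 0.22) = -3.2*y^2 - 3.08*y + 0.43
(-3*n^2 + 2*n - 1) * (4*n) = -12*n^3 + 8*n^2 - 4*n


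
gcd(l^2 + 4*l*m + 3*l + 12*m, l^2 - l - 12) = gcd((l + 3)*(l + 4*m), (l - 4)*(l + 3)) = l + 3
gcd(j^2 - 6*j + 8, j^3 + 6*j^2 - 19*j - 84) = j - 4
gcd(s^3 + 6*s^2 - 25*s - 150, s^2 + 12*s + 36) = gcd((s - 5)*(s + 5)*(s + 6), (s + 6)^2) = s + 6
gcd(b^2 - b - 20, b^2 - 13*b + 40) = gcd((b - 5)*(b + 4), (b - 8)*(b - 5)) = b - 5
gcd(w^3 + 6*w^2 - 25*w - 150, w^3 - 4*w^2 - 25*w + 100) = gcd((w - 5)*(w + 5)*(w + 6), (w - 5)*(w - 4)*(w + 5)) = w^2 - 25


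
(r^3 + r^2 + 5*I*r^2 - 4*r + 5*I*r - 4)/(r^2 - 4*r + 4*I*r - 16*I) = (r^2 + r*(1 + I) + I)/(r - 4)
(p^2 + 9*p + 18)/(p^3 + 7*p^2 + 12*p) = (p + 6)/(p*(p + 4))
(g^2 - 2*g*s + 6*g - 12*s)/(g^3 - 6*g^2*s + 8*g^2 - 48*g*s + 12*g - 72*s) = (-g + 2*s)/(-g^2 + 6*g*s - 2*g + 12*s)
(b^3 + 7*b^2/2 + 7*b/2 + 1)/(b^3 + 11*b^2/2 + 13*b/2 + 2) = (b + 2)/(b + 4)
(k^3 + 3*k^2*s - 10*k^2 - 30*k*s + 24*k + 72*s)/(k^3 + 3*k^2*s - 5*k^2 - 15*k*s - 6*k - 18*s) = (k - 4)/(k + 1)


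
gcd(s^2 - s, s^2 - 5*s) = s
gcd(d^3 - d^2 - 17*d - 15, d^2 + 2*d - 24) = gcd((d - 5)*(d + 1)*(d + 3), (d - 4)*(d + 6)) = 1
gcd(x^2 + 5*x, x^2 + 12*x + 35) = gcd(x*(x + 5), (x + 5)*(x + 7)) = x + 5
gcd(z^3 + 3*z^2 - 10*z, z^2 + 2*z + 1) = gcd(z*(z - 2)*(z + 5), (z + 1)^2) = 1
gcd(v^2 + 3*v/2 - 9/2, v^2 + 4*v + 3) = v + 3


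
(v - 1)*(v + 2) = v^2 + v - 2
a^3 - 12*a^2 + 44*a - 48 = (a - 6)*(a - 4)*(a - 2)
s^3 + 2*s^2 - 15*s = s*(s - 3)*(s + 5)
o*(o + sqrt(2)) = o^2 + sqrt(2)*o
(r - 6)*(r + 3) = r^2 - 3*r - 18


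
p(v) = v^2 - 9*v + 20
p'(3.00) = -3.00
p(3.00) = 2.00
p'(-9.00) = -27.00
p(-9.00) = 182.00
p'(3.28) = -2.44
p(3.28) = 1.24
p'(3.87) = -1.26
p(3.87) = 0.15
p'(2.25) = -4.50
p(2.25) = 4.81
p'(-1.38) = -11.76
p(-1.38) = 34.32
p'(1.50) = -6.00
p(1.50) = 8.75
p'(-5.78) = -20.56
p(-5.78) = 105.43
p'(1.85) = -5.30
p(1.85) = 6.77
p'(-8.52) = -26.04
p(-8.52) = 169.27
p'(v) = 2*v - 9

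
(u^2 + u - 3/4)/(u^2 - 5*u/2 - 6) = (u - 1/2)/(u - 4)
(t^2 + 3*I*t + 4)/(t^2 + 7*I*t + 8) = (t + 4*I)/(t + 8*I)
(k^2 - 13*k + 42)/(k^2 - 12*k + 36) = (k - 7)/(k - 6)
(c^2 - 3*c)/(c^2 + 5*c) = (c - 3)/(c + 5)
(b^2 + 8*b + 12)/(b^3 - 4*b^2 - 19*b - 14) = (b + 6)/(b^2 - 6*b - 7)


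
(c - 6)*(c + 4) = c^2 - 2*c - 24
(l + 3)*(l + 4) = l^2 + 7*l + 12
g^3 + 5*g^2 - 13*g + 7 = (g - 1)^2*(g + 7)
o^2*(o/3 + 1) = o^3/3 + o^2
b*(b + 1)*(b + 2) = b^3 + 3*b^2 + 2*b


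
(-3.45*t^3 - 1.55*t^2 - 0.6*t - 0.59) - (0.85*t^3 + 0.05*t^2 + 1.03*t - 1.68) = -4.3*t^3 - 1.6*t^2 - 1.63*t + 1.09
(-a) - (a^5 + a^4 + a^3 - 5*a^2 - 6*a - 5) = -a^5 - a^4 - a^3 + 5*a^2 + 5*a + 5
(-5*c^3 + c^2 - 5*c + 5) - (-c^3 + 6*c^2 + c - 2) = -4*c^3 - 5*c^2 - 6*c + 7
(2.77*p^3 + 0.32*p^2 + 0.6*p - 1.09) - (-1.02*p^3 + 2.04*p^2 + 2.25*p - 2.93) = 3.79*p^3 - 1.72*p^2 - 1.65*p + 1.84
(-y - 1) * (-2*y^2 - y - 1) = 2*y^3 + 3*y^2 + 2*y + 1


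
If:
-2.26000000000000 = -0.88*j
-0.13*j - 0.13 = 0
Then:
No Solution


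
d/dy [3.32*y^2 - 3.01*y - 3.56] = 6.64*y - 3.01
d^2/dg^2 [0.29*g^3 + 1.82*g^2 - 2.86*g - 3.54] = 1.74*g + 3.64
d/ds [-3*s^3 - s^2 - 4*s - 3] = -9*s^2 - 2*s - 4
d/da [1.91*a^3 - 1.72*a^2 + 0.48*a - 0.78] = 5.73*a^2 - 3.44*a + 0.48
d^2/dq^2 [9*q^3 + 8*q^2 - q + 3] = 54*q + 16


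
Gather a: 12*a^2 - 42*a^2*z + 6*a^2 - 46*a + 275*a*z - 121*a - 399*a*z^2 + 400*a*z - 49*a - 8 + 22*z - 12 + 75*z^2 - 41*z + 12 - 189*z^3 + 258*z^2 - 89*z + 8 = a^2*(18 - 42*z) + a*(-399*z^2 + 675*z - 216) - 189*z^3 + 333*z^2 - 108*z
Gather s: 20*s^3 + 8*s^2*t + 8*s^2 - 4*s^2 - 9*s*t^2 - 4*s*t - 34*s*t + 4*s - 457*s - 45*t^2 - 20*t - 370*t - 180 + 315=20*s^3 + s^2*(8*t + 4) + s*(-9*t^2 - 38*t - 453) - 45*t^2 - 390*t + 135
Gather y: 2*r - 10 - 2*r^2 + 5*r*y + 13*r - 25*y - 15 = -2*r^2 + 15*r + y*(5*r - 25) - 25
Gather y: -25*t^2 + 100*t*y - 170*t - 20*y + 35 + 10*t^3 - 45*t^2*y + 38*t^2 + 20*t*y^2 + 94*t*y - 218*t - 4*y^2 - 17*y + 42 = 10*t^3 + 13*t^2 - 388*t + y^2*(20*t - 4) + y*(-45*t^2 + 194*t - 37) + 77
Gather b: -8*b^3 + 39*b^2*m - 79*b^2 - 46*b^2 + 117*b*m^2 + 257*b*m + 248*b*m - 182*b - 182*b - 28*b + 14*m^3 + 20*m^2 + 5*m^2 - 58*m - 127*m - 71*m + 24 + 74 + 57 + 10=-8*b^3 + b^2*(39*m - 125) + b*(117*m^2 + 505*m - 392) + 14*m^3 + 25*m^2 - 256*m + 165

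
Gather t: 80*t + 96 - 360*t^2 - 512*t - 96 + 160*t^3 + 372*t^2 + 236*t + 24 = 160*t^3 + 12*t^2 - 196*t + 24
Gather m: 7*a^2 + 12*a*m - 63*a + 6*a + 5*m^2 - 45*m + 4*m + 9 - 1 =7*a^2 - 57*a + 5*m^2 + m*(12*a - 41) + 8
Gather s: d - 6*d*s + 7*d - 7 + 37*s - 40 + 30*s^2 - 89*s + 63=8*d + 30*s^2 + s*(-6*d - 52) + 16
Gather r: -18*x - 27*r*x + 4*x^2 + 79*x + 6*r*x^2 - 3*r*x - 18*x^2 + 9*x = r*(6*x^2 - 30*x) - 14*x^2 + 70*x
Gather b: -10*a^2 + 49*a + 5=-10*a^2 + 49*a + 5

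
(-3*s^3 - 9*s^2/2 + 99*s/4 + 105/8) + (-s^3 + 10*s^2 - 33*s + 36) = -4*s^3 + 11*s^2/2 - 33*s/4 + 393/8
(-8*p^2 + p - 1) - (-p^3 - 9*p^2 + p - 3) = p^3 + p^2 + 2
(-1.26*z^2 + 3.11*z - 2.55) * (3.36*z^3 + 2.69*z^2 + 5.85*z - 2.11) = -4.2336*z^5 + 7.0602*z^4 - 7.5731*z^3 + 13.9926*z^2 - 21.4796*z + 5.3805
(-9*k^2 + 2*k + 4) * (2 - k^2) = 9*k^4 - 2*k^3 - 22*k^2 + 4*k + 8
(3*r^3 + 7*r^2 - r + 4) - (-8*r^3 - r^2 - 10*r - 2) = 11*r^3 + 8*r^2 + 9*r + 6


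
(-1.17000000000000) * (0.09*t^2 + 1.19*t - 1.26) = -0.1053*t^2 - 1.3923*t + 1.4742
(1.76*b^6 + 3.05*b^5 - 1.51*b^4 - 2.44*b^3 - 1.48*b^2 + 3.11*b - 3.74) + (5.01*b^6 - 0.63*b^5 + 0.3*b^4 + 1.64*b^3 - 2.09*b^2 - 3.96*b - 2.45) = 6.77*b^6 + 2.42*b^5 - 1.21*b^4 - 0.8*b^3 - 3.57*b^2 - 0.85*b - 6.19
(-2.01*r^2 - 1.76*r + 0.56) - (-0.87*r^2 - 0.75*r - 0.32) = -1.14*r^2 - 1.01*r + 0.88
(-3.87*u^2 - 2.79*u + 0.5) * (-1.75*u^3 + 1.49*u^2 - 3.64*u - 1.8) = 6.7725*u^5 - 0.8838*u^4 + 9.0547*u^3 + 17.8666*u^2 + 3.202*u - 0.9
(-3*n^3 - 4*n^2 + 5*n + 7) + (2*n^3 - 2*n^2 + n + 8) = -n^3 - 6*n^2 + 6*n + 15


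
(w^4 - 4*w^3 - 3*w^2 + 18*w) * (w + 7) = w^5 + 3*w^4 - 31*w^3 - 3*w^2 + 126*w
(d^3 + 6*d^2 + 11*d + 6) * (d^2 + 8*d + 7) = d^5 + 14*d^4 + 66*d^3 + 136*d^2 + 125*d + 42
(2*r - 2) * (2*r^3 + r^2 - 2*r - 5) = 4*r^4 - 2*r^3 - 6*r^2 - 6*r + 10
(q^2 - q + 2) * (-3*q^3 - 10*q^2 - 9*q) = -3*q^5 - 7*q^4 - 5*q^3 - 11*q^2 - 18*q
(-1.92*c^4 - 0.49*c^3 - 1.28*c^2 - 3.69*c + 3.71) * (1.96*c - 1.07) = -3.7632*c^5 + 1.094*c^4 - 1.9845*c^3 - 5.8628*c^2 + 11.2199*c - 3.9697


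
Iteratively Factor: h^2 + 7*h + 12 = (h + 4)*(h + 3)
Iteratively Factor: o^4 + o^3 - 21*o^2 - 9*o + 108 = (o + 3)*(o^3 - 2*o^2 - 15*o + 36) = (o + 3)*(o + 4)*(o^2 - 6*o + 9) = (o - 3)*(o + 3)*(o + 4)*(o - 3)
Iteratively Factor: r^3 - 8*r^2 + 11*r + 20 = (r - 5)*(r^2 - 3*r - 4) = (r - 5)*(r + 1)*(r - 4)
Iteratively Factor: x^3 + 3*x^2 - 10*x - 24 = (x - 3)*(x^2 + 6*x + 8) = (x - 3)*(x + 4)*(x + 2)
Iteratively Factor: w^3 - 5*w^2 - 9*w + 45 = (w - 3)*(w^2 - 2*w - 15) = (w - 5)*(w - 3)*(w + 3)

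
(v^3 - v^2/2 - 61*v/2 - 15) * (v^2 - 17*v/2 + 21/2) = v^5 - 9*v^4 - 63*v^3/4 + 239*v^2 - 771*v/4 - 315/2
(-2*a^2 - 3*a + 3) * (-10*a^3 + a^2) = 20*a^5 + 28*a^4 - 33*a^3 + 3*a^2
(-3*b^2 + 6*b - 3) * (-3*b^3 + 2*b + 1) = 9*b^5 - 18*b^4 + 3*b^3 + 9*b^2 - 3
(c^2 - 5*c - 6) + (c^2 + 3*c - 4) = 2*c^2 - 2*c - 10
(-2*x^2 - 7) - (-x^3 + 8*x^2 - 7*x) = x^3 - 10*x^2 + 7*x - 7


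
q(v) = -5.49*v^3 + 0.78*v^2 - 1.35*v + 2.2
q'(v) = -16.47*v^2 + 1.56*v - 1.35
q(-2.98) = 158.43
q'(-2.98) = -152.26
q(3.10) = -158.04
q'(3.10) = -154.79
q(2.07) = -45.95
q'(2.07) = -68.69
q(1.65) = -22.57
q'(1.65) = -43.62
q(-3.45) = 241.58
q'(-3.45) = -202.77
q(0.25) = 1.83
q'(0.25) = -1.99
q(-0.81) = 6.72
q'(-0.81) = -13.42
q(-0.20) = 2.55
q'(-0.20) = -2.32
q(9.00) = -3948.98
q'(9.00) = -1321.38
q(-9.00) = 4079.74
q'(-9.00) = -1349.46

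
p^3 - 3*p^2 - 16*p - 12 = (p - 6)*(p + 1)*(p + 2)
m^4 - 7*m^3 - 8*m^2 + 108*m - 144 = (m - 6)*(m - 3)*(m - 2)*(m + 4)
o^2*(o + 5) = o^3 + 5*o^2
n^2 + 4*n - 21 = (n - 3)*(n + 7)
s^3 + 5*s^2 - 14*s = s*(s - 2)*(s + 7)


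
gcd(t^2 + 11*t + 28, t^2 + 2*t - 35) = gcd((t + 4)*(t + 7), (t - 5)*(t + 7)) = t + 7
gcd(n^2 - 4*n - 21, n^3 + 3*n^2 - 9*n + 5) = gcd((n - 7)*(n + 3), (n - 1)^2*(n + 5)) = 1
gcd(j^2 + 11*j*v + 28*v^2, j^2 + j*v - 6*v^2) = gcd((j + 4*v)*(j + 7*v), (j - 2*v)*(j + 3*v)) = 1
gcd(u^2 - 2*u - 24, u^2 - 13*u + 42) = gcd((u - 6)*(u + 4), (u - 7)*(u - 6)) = u - 6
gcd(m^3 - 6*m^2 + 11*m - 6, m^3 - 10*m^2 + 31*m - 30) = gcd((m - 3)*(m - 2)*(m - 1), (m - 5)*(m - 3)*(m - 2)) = m^2 - 5*m + 6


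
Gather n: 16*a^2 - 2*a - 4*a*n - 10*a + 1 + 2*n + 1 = 16*a^2 - 12*a + n*(2 - 4*a) + 2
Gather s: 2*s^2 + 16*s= 2*s^2 + 16*s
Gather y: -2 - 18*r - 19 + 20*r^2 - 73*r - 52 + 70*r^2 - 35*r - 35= 90*r^2 - 126*r - 108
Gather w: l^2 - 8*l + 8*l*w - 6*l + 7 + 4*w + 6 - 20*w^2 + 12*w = l^2 - 14*l - 20*w^2 + w*(8*l + 16) + 13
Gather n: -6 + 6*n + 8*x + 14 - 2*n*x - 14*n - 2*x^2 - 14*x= n*(-2*x - 8) - 2*x^2 - 6*x + 8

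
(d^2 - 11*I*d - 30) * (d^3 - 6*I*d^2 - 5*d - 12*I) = d^5 - 17*I*d^4 - 101*d^3 + 223*I*d^2 + 18*d + 360*I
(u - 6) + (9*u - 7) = 10*u - 13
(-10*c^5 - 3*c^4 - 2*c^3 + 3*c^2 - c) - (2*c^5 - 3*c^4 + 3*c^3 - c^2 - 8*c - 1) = -12*c^5 - 5*c^3 + 4*c^2 + 7*c + 1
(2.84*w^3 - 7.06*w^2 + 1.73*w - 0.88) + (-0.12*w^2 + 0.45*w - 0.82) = 2.84*w^3 - 7.18*w^2 + 2.18*w - 1.7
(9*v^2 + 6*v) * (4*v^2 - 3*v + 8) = 36*v^4 - 3*v^3 + 54*v^2 + 48*v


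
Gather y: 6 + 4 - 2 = 8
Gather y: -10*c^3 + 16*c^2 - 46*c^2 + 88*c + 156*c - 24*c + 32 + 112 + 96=-10*c^3 - 30*c^2 + 220*c + 240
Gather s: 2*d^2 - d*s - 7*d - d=2*d^2 - d*s - 8*d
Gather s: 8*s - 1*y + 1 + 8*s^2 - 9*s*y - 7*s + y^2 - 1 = 8*s^2 + s*(1 - 9*y) + y^2 - y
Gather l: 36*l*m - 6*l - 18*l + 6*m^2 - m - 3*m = l*(36*m - 24) + 6*m^2 - 4*m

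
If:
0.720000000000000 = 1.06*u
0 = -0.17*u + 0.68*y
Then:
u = 0.68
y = 0.17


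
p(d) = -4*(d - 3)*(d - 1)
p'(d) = 16 - 8*d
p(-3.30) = -108.36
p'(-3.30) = 42.40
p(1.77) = 3.79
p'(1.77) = 1.84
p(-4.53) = -166.56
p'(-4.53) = 52.24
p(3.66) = -7.02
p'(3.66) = -13.28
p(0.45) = -5.61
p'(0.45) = 12.40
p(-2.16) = -65.22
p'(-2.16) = 33.28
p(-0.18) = -15.01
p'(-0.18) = 17.44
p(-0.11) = -13.81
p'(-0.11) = 16.88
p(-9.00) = -480.00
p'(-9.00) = 88.00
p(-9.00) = -480.00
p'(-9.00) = 88.00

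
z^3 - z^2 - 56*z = z*(z - 8)*(z + 7)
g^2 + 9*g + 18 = (g + 3)*(g + 6)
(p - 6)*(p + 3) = p^2 - 3*p - 18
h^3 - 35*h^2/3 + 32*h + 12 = (h - 6)^2*(h + 1/3)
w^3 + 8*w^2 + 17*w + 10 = (w + 1)*(w + 2)*(w + 5)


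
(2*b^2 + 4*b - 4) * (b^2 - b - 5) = 2*b^4 + 2*b^3 - 18*b^2 - 16*b + 20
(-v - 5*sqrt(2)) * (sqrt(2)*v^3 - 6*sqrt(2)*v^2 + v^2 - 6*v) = -sqrt(2)*v^4 - 11*v^3 + 6*sqrt(2)*v^3 - 5*sqrt(2)*v^2 + 66*v^2 + 30*sqrt(2)*v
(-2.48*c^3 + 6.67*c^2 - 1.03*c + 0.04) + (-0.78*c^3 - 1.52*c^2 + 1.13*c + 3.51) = -3.26*c^3 + 5.15*c^2 + 0.0999999999999999*c + 3.55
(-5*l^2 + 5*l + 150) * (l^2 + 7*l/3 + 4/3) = -5*l^4 - 20*l^3/3 + 155*l^2 + 1070*l/3 + 200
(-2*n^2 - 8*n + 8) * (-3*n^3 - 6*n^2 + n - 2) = 6*n^5 + 36*n^4 + 22*n^3 - 52*n^2 + 24*n - 16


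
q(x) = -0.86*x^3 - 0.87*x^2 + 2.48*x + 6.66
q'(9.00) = -222.16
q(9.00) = -668.43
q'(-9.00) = -190.84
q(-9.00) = 540.81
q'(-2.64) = -10.91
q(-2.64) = 9.87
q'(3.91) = -43.77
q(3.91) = -48.35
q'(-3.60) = -24.69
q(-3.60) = 26.58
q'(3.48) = -34.82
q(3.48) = -31.49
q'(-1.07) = 1.39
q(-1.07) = 4.06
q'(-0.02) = 2.51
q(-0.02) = 6.61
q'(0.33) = 1.62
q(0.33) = 7.35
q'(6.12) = -104.80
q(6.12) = -207.88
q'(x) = -2.58*x^2 - 1.74*x + 2.48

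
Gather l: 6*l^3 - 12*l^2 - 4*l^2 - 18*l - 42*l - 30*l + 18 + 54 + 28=6*l^3 - 16*l^2 - 90*l + 100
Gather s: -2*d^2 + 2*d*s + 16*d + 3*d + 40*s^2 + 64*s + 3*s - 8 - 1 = -2*d^2 + 19*d + 40*s^2 + s*(2*d + 67) - 9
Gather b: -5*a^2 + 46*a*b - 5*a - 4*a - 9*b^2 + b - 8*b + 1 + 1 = -5*a^2 - 9*a - 9*b^2 + b*(46*a - 7) + 2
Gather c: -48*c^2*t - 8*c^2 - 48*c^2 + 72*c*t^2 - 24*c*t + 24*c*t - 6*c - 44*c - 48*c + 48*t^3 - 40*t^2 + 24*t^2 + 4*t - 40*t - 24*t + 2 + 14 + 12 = c^2*(-48*t - 56) + c*(72*t^2 - 98) + 48*t^3 - 16*t^2 - 60*t + 28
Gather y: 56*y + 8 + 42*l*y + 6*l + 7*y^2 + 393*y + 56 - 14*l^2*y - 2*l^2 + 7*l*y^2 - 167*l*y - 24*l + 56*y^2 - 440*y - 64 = -2*l^2 - 18*l + y^2*(7*l + 63) + y*(-14*l^2 - 125*l + 9)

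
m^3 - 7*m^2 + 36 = (m - 6)*(m - 3)*(m + 2)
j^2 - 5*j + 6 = (j - 3)*(j - 2)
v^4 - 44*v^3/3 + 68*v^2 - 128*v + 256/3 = (v - 8)*(v - 8/3)*(v - 2)^2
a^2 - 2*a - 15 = (a - 5)*(a + 3)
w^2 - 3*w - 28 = (w - 7)*(w + 4)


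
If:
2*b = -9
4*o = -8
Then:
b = -9/2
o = -2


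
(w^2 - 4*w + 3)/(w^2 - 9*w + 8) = (w - 3)/(w - 8)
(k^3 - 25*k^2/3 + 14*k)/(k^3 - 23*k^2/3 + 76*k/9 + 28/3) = 3*k/(3*k + 2)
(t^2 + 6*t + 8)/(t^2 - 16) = (t + 2)/(t - 4)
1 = 1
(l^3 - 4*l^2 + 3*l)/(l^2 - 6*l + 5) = l*(l - 3)/(l - 5)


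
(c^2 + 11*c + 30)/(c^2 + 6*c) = (c + 5)/c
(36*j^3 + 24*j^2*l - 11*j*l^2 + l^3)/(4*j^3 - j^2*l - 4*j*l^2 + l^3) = (36*j^2 - 12*j*l + l^2)/(4*j^2 - 5*j*l + l^2)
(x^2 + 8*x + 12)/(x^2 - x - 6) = (x + 6)/(x - 3)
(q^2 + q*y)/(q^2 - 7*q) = (q + y)/(q - 7)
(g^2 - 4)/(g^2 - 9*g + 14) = (g + 2)/(g - 7)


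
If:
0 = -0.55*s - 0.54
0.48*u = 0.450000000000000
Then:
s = -0.98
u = 0.94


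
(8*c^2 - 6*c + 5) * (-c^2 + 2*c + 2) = -8*c^4 + 22*c^3 - c^2 - 2*c + 10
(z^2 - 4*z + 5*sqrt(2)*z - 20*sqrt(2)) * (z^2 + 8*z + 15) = z^4 + 4*z^3 + 5*sqrt(2)*z^3 - 17*z^2 + 20*sqrt(2)*z^2 - 85*sqrt(2)*z - 60*z - 300*sqrt(2)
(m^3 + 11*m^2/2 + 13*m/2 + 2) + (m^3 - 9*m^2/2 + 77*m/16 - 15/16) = 2*m^3 + m^2 + 181*m/16 + 17/16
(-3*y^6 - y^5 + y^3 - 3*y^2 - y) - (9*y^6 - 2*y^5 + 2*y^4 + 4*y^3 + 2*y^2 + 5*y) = -12*y^6 + y^5 - 2*y^4 - 3*y^3 - 5*y^2 - 6*y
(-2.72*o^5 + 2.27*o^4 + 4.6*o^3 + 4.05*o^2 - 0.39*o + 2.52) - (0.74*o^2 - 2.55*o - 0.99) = -2.72*o^5 + 2.27*o^4 + 4.6*o^3 + 3.31*o^2 + 2.16*o + 3.51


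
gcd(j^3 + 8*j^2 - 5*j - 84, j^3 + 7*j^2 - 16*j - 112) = j^2 + 11*j + 28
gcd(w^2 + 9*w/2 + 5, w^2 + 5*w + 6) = w + 2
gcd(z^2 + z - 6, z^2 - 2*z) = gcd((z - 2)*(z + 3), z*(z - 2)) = z - 2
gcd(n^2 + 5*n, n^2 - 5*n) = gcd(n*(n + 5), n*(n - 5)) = n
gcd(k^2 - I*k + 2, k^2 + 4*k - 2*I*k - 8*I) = k - 2*I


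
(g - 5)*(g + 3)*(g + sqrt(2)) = g^3 - 2*g^2 + sqrt(2)*g^2 - 15*g - 2*sqrt(2)*g - 15*sqrt(2)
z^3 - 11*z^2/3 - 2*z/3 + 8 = (z - 3)*(z - 2)*(z + 4/3)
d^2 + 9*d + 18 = (d + 3)*(d + 6)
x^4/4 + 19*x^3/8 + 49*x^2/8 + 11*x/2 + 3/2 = (x/2 + 1/4)*(x/2 + 1)*(x + 1)*(x + 6)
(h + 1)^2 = h^2 + 2*h + 1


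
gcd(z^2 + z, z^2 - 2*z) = z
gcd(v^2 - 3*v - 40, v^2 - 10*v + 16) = v - 8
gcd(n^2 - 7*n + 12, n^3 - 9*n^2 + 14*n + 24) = n - 4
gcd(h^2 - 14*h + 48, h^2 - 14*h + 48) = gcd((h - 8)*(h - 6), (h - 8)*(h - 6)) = h^2 - 14*h + 48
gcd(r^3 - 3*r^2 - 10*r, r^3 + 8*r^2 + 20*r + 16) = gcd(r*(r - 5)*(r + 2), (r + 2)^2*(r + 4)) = r + 2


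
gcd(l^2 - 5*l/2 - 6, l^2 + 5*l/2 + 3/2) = l + 3/2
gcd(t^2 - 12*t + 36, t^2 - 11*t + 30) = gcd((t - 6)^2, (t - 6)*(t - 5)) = t - 6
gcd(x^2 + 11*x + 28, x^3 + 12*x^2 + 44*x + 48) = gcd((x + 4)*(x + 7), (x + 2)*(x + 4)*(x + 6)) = x + 4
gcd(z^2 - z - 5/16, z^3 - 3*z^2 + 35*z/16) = z - 5/4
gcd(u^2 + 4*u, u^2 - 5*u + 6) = 1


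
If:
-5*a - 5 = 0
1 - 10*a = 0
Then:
No Solution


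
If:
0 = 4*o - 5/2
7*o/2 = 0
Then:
No Solution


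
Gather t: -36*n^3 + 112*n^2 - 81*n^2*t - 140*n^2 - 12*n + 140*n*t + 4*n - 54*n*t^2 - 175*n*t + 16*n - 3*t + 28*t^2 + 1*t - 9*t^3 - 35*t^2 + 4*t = -36*n^3 - 28*n^2 + 8*n - 9*t^3 + t^2*(-54*n - 7) + t*(-81*n^2 - 35*n + 2)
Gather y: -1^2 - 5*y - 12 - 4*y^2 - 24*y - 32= -4*y^2 - 29*y - 45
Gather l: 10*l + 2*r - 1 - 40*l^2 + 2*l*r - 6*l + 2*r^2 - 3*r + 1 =-40*l^2 + l*(2*r + 4) + 2*r^2 - r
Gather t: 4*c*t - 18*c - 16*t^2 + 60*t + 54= -18*c - 16*t^2 + t*(4*c + 60) + 54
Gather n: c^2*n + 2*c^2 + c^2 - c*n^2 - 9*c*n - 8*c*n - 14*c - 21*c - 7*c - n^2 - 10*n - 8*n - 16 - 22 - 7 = 3*c^2 - 42*c + n^2*(-c - 1) + n*(c^2 - 17*c - 18) - 45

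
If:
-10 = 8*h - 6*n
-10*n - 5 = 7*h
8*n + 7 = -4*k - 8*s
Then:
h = -65/61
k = -2*s - 547/244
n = 15/61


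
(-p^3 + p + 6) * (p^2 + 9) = -p^5 - 8*p^3 + 6*p^2 + 9*p + 54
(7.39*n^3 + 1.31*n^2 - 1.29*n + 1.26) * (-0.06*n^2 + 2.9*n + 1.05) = -0.4434*n^5 + 21.3524*n^4 + 11.6359*n^3 - 2.4411*n^2 + 2.2995*n + 1.323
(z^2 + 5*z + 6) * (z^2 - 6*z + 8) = z^4 - z^3 - 16*z^2 + 4*z + 48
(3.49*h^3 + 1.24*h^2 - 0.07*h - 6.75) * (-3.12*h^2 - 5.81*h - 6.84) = -10.8888*h^5 - 24.1457*h^4 - 30.8576*h^3 + 12.9851*h^2 + 39.6963*h + 46.17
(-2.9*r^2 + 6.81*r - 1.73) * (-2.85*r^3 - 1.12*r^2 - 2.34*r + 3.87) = 8.265*r^5 - 16.1605*r^4 + 4.0893*r^3 - 25.2208*r^2 + 30.4029*r - 6.6951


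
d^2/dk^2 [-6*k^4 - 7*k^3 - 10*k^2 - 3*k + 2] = -72*k^2 - 42*k - 20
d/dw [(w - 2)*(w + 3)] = 2*w + 1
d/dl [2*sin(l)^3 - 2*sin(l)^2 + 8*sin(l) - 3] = 2*(3*sin(l)^2 - 2*sin(l) + 4)*cos(l)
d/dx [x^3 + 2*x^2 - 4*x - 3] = 3*x^2 + 4*x - 4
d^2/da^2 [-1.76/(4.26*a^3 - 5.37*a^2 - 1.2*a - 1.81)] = ((44.9856*a - 18.9024)*(-4.26*a^3 + 5.37*a^2 + 1.2*a + 1.81) + 1.76*(-25.56*a^2 + 21.48*a + 2.4)*(-12.78*a^2 + 10.74*a + 1.2))/(-4.26*a^3 + 5.37*a^2 + 1.2*a + 1.81)^3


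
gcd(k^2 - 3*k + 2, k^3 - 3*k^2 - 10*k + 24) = k - 2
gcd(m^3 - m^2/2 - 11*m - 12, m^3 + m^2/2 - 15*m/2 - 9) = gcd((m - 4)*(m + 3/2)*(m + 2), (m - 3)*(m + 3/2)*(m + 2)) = m^2 + 7*m/2 + 3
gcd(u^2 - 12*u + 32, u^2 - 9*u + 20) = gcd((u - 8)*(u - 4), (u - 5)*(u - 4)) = u - 4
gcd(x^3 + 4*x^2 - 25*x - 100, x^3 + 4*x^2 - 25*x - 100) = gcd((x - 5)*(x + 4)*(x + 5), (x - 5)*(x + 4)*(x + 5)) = x^3 + 4*x^2 - 25*x - 100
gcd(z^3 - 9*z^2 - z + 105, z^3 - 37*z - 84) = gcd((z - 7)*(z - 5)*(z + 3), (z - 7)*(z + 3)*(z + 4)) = z^2 - 4*z - 21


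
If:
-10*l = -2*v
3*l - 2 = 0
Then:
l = 2/3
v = 10/3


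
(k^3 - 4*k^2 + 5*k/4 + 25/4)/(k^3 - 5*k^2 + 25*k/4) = (k + 1)/k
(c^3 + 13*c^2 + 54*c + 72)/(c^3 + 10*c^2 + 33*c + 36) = (c + 6)/(c + 3)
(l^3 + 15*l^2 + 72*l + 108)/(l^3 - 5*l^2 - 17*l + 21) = (l^2 + 12*l + 36)/(l^2 - 8*l + 7)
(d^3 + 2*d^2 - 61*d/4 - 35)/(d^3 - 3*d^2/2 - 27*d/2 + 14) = (d + 5/2)/(d - 1)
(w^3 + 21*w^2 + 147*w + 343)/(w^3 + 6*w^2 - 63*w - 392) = (w + 7)/(w - 8)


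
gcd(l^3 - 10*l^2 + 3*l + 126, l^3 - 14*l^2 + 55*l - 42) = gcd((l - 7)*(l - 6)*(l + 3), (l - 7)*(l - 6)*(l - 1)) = l^2 - 13*l + 42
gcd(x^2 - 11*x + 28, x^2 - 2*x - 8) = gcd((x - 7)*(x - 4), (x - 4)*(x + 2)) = x - 4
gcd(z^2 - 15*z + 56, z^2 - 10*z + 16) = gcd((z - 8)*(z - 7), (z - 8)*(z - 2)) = z - 8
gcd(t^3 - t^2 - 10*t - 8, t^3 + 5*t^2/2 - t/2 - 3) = t + 2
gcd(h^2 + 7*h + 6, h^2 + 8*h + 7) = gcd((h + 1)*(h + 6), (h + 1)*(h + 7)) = h + 1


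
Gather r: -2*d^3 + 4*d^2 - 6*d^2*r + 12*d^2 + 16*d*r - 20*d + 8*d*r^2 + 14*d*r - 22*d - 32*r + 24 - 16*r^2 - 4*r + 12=-2*d^3 + 16*d^2 - 42*d + r^2*(8*d - 16) + r*(-6*d^2 + 30*d - 36) + 36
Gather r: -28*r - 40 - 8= -28*r - 48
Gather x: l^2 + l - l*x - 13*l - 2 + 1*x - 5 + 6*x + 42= l^2 - 12*l + x*(7 - l) + 35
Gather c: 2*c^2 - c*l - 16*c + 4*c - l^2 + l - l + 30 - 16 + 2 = 2*c^2 + c*(-l - 12) - l^2 + 16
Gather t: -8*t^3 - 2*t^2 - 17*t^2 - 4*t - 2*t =-8*t^3 - 19*t^2 - 6*t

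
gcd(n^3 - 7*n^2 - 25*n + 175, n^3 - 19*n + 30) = n + 5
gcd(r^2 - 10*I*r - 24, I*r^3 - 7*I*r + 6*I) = 1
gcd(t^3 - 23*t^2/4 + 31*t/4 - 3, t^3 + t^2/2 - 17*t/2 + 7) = t - 1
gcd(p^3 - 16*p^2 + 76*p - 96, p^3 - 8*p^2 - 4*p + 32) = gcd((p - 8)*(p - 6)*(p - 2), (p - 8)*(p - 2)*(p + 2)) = p^2 - 10*p + 16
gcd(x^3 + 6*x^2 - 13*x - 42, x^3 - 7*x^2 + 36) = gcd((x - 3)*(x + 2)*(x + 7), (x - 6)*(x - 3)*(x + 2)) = x^2 - x - 6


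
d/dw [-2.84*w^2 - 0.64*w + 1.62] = -5.68*w - 0.64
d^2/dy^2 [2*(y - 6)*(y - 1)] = 4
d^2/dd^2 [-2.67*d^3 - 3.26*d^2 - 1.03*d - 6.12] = -16.02*d - 6.52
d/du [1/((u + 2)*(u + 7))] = (-2*u - 9)/(u^4 + 18*u^3 + 109*u^2 + 252*u + 196)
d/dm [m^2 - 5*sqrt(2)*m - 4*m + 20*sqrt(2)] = 2*m - 5*sqrt(2) - 4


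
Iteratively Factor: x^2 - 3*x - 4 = (x - 4)*(x + 1)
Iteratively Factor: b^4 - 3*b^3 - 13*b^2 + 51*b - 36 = (b + 4)*(b^3 - 7*b^2 + 15*b - 9) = (b - 1)*(b + 4)*(b^2 - 6*b + 9) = (b - 3)*(b - 1)*(b + 4)*(b - 3)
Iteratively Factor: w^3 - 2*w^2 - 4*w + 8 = (w - 2)*(w^2 - 4) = (w - 2)^2*(w + 2)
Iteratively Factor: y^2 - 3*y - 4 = (y + 1)*(y - 4)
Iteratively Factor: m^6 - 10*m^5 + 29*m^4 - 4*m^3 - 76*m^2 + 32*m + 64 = (m + 1)*(m^5 - 11*m^4 + 40*m^3 - 44*m^2 - 32*m + 64) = (m - 4)*(m + 1)*(m^4 - 7*m^3 + 12*m^2 + 4*m - 16) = (m - 4)*(m + 1)^2*(m^3 - 8*m^2 + 20*m - 16) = (m - 4)*(m - 2)*(m + 1)^2*(m^2 - 6*m + 8) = (m - 4)*(m - 2)^2*(m + 1)^2*(m - 4)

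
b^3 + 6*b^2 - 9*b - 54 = (b - 3)*(b + 3)*(b + 6)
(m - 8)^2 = m^2 - 16*m + 64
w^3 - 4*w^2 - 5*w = w*(w - 5)*(w + 1)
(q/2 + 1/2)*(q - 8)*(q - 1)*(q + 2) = q^4/2 - 3*q^3 - 17*q^2/2 + 3*q + 8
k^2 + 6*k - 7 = (k - 1)*(k + 7)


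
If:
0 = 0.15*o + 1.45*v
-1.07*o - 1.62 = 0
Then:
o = -1.51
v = 0.16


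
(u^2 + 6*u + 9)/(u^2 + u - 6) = (u + 3)/(u - 2)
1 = 1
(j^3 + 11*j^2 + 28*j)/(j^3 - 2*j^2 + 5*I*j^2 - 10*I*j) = (j^2 + 11*j + 28)/(j^2 + j*(-2 + 5*I) - 10*I)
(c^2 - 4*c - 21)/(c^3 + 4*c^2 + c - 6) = (c - 7)/(c^2 + c - 2)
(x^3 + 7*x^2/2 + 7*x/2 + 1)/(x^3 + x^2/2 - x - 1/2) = (x + 2)/(x - 1)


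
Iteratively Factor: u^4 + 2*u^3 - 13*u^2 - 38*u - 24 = (u + 3)*(u^3 - u^2 - 10*u - 8) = (u - 4)*(u + 3)*(u^2 + 3*u + 2) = (u - 4)*(u + 2)*(u + 3)*(u + 1)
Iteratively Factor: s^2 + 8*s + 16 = (s + 4)*(s + 4)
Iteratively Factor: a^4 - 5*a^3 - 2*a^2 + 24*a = (a)*(a^3 - 5*a^2 - 2*a + 24) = a*(a - 3)*(a^2 - 2*a - 8) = a*(a - 3)*(a + 2)*(a - 4)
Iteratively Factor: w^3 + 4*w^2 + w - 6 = (w - 1)*(w^2 + 5*w + 6) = (w - 1)*(w + 3)*(w + 2)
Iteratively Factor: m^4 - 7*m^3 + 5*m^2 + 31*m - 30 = (m + 2)*(m^3 - 9*m^2 + 23*m - 15) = (m - 1)*(m + 2)*(m^2 - 8*m + 15) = (m - 5)*(m - 1)*(m + 2)*(m - 3)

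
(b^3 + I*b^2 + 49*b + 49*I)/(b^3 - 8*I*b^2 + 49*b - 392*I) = (b + I)/(b - 8*I)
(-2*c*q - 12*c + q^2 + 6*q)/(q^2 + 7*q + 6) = (-2*c + q)/(q + 1)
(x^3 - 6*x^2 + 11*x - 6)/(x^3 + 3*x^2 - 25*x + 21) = (x - 2)/(x + 7)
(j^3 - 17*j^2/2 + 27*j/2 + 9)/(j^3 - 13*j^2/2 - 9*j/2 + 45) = (2*j + 1)/(2*j + 5)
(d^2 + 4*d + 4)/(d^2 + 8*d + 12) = (d + 2)/(d + 6)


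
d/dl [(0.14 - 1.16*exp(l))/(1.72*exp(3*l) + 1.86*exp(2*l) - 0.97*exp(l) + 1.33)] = (3.9904*exp(3*l) + 1.4352*exp(2*l) - 0.5208*exp(l) - 1.407)*exp(l)/(2.9584*exp(6*l) + 6.3984*exp(5*l) + 0.122800000000001*exp(4*l) + 0.966800000000001*exp(3*l) + 5.8885*exp(2*l) - 2.5802*exp(l) + 1.7689)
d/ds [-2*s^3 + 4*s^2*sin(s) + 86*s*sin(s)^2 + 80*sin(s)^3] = 4*s^2*cos(s) - 6*s^2 + 8*s*sin(s) + 86*s*sin(2*s) + 240*sin(s)^2*cos(s) + 86*sin(s)^2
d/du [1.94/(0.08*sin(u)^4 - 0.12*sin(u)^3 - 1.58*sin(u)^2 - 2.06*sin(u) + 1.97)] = (-0.6208*sin(u)^3 + 0.6984*sin(u)^2 + 6.1304*sin(u) + 3.9964)*cos(u)/(-0.08*sin(u)^4 + 0.12*sin(u)^3 + 1.58*sin(u)^2 + 2.06*sin(u) - 1.97)^2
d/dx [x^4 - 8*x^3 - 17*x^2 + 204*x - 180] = 4*x^3 - 24*x^2 - 34*x + 204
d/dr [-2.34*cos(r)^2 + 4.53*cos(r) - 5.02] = (4.68*cos(r) - 4.53)*sin(r)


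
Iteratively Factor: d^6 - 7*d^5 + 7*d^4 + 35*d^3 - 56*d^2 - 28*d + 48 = (d - 1)*(d^5 - 6*d^4 + d^3 + 36*d^2 - 20*d - 48) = (d - 1)*(d + 1)*(d^4 - 7*d^3 + 8*d^2 + 28*d - 48) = (d - 1)*(d + 1)*(d + 2)*(d^3 - 9*d^2 + 26*d - 24) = (d - 2)*(d - 1)*(d + 1)*(d + 2)*(d^2 - 7*d + 12) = (d - 3)*(d - 2)*(d - 1)*(d + 1)*(d + 2)*(d - 4)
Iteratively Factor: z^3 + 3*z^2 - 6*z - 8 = (z + 4)*(z^2 - z - 2) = (z + 1)*(z + 4)*(z - 2)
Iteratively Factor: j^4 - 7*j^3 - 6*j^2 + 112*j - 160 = (j - 5)*(j^3 - 2*j^2 - 16*j + 32) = (j - 5)*(j - 4)*(j^2 + 2*j - 8) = (j - 5)*(j - 4)*(j + 4)*(j - 2)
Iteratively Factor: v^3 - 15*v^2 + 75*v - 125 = (v - 5)*(v^2 - 10*v + 25) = (v - 5)^2*(v - 5)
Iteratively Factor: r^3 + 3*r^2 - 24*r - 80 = (r + 4)*(r^2 - r - 20) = (r + 4)^2*(r - 5)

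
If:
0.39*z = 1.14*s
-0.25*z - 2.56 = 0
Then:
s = -3.50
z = -10.24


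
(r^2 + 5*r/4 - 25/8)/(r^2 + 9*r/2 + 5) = (r - 5/4)/(r + 2)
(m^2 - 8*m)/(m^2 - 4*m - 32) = m/(m + 4)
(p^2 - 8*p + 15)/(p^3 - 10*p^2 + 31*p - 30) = 1/(p - 2)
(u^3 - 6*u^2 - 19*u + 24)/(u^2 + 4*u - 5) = (u^2 - 5*u - 24)/(u + 5)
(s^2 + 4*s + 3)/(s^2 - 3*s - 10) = (s^2 + 4*s + 3)/(s^2 - 3*s - 10)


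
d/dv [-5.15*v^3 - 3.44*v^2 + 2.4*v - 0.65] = -15.45*v^2 - 6.88*v + 2.4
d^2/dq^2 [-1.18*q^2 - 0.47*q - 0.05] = -2.36000000000000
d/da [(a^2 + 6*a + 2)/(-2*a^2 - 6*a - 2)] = a*(3*a + 2)/(2*(a^4 + 6*a^3 + 11*a^2 + 6*a + 1))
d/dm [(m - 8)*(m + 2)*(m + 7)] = 3*m^2 + 2*m - 58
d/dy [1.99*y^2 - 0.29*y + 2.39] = 3.98*y - 0.29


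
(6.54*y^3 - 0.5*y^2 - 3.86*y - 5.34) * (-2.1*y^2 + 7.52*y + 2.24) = -13.734*y^5 + 50.2308*y^4 + 18.9956*y^3 - 18.9332*y^2 - 48.8032*y - 11.9616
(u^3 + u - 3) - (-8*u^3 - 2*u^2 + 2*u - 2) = 9*u^3 + 2*u^2 - u - 1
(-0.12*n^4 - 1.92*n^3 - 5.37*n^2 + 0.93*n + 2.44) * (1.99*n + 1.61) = -0.2388*n^5 - 4.014*n^4 - 13.7775*n^3 - 6.795*n^2 + 6.3529*n + 3.9284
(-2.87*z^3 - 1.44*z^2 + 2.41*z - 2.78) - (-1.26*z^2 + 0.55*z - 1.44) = -2.87*z^3 - 0.18*z^2 + 1.86*z - 1.34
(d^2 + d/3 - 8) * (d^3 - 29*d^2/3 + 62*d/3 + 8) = d^5 - 28*d^4/3 + 85*d^3/9 + 830*d^2/9 - 488*d/3 - 64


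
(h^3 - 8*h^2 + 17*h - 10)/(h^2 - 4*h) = (h^3 - 8*h^2 + 17*h - 10)/(h*(h - 4))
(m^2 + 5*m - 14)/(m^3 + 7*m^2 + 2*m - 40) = (m + 7)/(m^2 + 9*m + 20)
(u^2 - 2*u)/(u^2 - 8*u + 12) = u/(u - 6)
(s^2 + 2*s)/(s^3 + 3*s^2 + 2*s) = 1/(s + 1)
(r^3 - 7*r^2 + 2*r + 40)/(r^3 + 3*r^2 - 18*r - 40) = (r - 5)/(r + 5)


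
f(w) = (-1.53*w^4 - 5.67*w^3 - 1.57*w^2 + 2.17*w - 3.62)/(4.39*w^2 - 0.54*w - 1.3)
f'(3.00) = -3.34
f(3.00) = -7.88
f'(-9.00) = 4.94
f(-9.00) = -16.86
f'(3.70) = -3.87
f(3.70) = -10.41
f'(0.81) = 20.09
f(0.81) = -5.74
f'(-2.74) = 0.47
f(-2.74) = 0.27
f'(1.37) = -0.99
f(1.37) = -3.80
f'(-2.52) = 0.29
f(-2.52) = 0.36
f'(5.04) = -4.83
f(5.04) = -16.24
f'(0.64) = 952.71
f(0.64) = -30.27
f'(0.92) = 6.96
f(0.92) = -4.41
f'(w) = (0.54 - 8.78*w)*(-1.53*w^4 - 5.67*w^3 - 1.57*w^2 + 2.17*w - 3.62)/(4.39*w^2 - 0.54*w - 1.3)^2 + (-6.12*w^3 - 17.01*w^2 - 3.14*w + 2.17)/(4.39*w^2 - 0.54*w - 1.3)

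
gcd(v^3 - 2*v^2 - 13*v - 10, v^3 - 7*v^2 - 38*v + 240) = v - 5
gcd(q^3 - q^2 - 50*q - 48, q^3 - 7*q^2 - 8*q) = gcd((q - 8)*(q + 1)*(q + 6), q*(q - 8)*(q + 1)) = q^2 - 7*q - 8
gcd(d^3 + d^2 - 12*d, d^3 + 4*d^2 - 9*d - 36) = d^2 + d - 12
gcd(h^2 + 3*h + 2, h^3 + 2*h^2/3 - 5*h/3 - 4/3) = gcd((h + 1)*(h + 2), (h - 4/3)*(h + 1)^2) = h + 1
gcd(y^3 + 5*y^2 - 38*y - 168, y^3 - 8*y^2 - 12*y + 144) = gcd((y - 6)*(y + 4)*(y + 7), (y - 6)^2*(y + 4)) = y^2 - 2*y - 24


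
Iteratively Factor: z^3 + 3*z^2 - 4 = (z + 2)*(z^2 + z - 2) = (z + 2)^2*(z - 1)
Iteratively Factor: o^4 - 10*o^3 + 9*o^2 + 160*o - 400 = (o - 5)*(o^3 - 5*o^2 - 16*o + 80) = (o - 5)*(o + 4)*(o^2 - 9*o + 20) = (o - 5)*(o - 4)*(o + 4)*(o - 5)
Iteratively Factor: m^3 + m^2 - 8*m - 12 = (m + 2)*(m^2 - m - 6) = (m + 2)^2*(m - 3)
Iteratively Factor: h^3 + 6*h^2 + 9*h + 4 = (h + 1)*(h^2 + 5*h + 4) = (h + 1)^2*(h + 4)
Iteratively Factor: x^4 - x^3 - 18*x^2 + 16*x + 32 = (x + 1)*(x^3 - 2*x^2 - 16*x + 32) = (x - 4)*(x + 1)*(x^2 + 2*x - 8) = (x - 4)*(x - 2)*(x + 1)*(x + 4)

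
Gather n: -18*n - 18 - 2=-18*n - 20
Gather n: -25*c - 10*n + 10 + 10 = -25*c - 10*n + 20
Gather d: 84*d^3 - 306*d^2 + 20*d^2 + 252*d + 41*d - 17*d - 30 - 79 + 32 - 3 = 84*d^3 - 286*d^2 + 276*d - 80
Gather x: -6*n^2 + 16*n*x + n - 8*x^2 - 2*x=-6*n^2 + n - 8*x^2 + x*(16*n - 2)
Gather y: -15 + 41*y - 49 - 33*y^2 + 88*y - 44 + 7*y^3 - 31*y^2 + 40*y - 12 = 7*y^3 - 64*y^2 + 169*y - 120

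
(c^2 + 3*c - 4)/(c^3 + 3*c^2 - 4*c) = 1/c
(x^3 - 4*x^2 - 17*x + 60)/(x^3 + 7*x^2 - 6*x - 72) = (x - 5)/(x + 6)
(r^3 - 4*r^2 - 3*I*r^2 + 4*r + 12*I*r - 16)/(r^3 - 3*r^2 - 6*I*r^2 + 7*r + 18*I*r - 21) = (r^2 - 4*r*(1 + I) + 16*I)/(r^2 - r*(3 + 7*I) + 21*I)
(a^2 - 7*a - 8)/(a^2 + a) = (a - 8)/a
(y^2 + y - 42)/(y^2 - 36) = (y + 7)/(y + 6)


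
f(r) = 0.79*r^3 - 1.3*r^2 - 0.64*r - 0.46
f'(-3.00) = 28.49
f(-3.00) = -31.57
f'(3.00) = 12.89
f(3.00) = 7.25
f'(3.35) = 17.25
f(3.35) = 12.51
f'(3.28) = 16.33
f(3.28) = 11.33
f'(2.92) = 11.98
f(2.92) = 6.26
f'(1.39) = 0.33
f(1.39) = -1.74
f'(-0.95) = 3.97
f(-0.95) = -1.70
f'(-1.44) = 8.02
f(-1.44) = -4.59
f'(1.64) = 1.47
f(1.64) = -1.52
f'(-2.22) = 16.81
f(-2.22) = -14.09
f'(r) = 2.37*r^2 - 2.6*r - 0.64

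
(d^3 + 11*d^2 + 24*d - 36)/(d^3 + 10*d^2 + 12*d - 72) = (d - 1)/(d - 2)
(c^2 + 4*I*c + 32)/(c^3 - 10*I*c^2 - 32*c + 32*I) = (c + 8*I)/(c^2 - 6*I*c - 8)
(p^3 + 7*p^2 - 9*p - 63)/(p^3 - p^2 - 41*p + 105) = (p + 3)/(p - 5)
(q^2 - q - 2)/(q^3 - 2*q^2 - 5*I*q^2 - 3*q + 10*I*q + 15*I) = (q - 2)/(q^2 - q*(3 + 5*I) + 15*I)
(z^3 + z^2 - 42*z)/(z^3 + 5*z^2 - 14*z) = (z - 6)/(z - 2)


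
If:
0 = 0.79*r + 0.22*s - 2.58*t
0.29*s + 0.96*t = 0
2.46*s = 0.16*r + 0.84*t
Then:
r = 0.00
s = 0.00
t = 0.00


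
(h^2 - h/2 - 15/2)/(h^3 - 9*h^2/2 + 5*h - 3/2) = (2*h + 5)/(2*h^2 - 3*h + 1)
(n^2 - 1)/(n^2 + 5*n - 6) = (n + 1)/(n + 6)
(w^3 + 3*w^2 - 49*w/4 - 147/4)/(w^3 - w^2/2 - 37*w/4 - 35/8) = 2*(2*w^2 + 13*w + 21)/(4*w^2 + 12*w + 5)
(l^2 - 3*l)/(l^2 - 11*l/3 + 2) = 3*l/(3*l - 2)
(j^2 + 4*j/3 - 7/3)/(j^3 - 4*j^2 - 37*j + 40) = (j + 7/3)/(j^2 - 3*j - 40)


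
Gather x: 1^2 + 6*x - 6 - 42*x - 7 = -36*x - 12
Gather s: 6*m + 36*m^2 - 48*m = 36*m^2 - 42*m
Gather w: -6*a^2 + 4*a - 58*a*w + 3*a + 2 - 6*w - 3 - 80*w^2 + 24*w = -6*a^2 + 7*a - 80*w^2 + w*(18 - 58*a) - 1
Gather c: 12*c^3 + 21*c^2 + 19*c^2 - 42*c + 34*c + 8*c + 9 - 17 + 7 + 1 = 12*c^3 + 40*c^2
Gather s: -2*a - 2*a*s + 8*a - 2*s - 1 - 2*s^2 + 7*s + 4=6*a - 2*s^2 + s*(5 - 2*a) + 3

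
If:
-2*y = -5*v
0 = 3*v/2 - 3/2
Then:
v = 1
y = 5/2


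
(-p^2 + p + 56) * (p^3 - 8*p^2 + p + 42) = -p^5 + 9*p^4 + 47*p^3 - 489*p^2 + 98*p + 2352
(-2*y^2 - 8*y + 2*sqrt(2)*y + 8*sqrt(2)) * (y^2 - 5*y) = -2*y^4 + 2*y^3 + 2*sqrt(2)*y^3 - 2*sqrt(2)*y^2 + 40*y^2 - 40*sqrt(2)*y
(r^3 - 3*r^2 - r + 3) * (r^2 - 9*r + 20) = r^5 - 12*r^4 + 46*r^3 - 48*r^2 - 47*r + 60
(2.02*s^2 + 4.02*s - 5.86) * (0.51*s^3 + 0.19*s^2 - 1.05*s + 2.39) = 1.0302*s^5 + 2.434*s^4 - 4.3458*s^3 - 0.506600000000001*s^2 + 15.7608*s - 14.0054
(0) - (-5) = 5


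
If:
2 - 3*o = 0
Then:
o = 2/3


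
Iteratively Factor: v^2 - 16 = (v - 4)*(v + 4)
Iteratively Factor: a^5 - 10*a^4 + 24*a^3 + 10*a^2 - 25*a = (a - 1)*(a^4 - 9*a^3 + 15*a^2 + 25*a) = a*(a - 1)*(a^3 - 9*a^2 + 15*a + 25) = a*(a - 5)*(a - 1)*(a^2 - 4*a - 5) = a*(a - 5)*(a - 1)*(a + 1)*(a - 5)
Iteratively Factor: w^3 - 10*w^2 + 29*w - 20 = (w - 1)*(w^2 - 9*w + 20) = (w - 5)*(w - 1)*(w - 4)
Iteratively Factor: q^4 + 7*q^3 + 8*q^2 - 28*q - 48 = (q + 4)*(q^3 + 3*q^2 - 4*q - 12) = (q + 2)*(q + 4)*(q^2 + q - 6) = (q + 2)*(q + 3)*(q + 4)*(q - 2)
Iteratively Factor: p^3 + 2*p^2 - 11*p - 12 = (p - 3)*(p^2 + 5*p + 4) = (p - 3)*(p + 1)*(p + 4)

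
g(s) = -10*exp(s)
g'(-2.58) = -0.76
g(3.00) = -200.86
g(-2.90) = -0.55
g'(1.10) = -30.04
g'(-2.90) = -0.55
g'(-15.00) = 0.00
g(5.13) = -1690.17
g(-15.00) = 0.00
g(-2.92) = -0.54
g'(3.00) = -200.86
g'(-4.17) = -0.15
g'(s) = -10*exp(s)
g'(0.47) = -16.00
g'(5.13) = -1690.17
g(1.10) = -30.04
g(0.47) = -16.00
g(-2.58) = -0.76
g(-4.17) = -0.15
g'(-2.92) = -0.54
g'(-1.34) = -2.62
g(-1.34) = -2.62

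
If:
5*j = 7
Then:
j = 7/5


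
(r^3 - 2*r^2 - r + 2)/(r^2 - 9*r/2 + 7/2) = 2*(r^2 - r - 2)/(2*r - 7)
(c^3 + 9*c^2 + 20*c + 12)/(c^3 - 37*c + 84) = (c^3 + 9*c^2 + 20*c + 12)/(c^3 - 37*c + 84)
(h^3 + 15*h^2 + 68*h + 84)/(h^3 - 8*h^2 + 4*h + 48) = (h^2 + 13*h + 42)/(h^2 - 10*h + 24)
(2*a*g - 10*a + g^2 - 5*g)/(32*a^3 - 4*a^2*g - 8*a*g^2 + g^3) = (g - 5)/(16*a^2 - 10*a*g + g^2)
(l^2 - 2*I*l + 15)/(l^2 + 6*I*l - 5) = (l^2 - 2*I*l + 15)/(l^2 + 6*I*l - 5)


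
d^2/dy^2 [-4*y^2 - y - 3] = -8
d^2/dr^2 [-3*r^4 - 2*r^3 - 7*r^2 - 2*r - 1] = -36*r^2 - 12*r - 14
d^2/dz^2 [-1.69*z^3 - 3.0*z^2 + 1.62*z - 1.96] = -10.14*z - 6.0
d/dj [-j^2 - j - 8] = -2*j - 1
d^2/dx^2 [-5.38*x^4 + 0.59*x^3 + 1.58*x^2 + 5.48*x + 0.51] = -64.56*x^2 + 3.54*x + 3.16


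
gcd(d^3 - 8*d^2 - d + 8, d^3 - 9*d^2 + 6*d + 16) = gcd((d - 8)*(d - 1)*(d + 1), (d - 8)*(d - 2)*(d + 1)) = d^2 - 7*d - 8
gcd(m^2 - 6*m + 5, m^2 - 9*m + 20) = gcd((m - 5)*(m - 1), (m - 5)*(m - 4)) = m - 5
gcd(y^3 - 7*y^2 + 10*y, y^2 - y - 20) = y - 5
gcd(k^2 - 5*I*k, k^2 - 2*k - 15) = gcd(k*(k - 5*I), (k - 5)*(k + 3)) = 1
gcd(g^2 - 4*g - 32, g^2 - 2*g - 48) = g - 8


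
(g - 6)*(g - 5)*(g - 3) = g^3 - 14*g^2 + 63*g - 90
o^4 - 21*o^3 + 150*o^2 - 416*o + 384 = (o - 8)^2*(o - 3)*(o - 2)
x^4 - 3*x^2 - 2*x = x*(x - 2)*(x + 1)^2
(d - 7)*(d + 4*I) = d^2 - 7*d + 4*I*d - 28*I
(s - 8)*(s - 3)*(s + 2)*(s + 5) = s^4 - 4*s^3 - 43*s^2 + 58*s + 240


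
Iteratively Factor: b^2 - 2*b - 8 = (b - 4)*(b + 2)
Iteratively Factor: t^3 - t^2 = (t)*(t^2 - t) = t^2*(t - 1)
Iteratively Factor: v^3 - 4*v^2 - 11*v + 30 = (v - 2)*(v^2 - 2*v - 15) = (v - 5)*(v - 2)*(v + 3)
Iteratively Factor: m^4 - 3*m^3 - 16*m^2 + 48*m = (m + 4)*(m^3 - 7*m^2 + 12*m) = m*(m + 4)*(m^2 - 7*m + 12) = m*(m - 4)*(m + 4)*(m - 3)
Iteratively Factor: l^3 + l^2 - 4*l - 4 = (l - 2)*(l^2 + 3*l + 2) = (l - 2)*(l + 1)*(l + 2)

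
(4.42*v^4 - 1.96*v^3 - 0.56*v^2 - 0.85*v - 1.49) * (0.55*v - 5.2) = 2.431*v^5 - 24.062*v^4 + 9.884*v^3 + 2.4445*v^2 + 3.6005*v + 7.748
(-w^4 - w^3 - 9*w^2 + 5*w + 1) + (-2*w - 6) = -w^4 - w^3 - 9*w^2 + 3*w - 5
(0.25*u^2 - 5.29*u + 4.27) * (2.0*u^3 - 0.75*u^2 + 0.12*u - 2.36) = 0.5*u^5 - 10.7675*u^4 + 12.5375*u^3 - 4.4273*u^2 + 12.9968*u - 10.0772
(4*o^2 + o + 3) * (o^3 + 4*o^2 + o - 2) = 4*o^5 + 17*o^4 + 11*o^3 + 5*o^2 + o - 6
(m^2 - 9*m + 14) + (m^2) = 2*m^2 - 9*m + 14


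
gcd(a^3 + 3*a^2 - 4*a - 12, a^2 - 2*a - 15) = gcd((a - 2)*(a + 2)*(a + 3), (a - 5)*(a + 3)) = a + 3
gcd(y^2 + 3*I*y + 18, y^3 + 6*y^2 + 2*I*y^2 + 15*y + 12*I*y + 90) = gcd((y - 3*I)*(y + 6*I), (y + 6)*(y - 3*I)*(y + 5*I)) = y - 3*I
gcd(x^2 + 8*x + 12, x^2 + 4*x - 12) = x + 6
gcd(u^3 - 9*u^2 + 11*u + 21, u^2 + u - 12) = u - 3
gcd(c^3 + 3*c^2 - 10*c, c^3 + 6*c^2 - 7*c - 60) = c + 5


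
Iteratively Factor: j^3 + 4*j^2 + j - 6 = (j + 3)*(j^2 + j - 2) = (j - 1)*(j + 3)*(j + 2)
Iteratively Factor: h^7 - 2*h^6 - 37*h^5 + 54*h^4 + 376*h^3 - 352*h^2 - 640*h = (h - 2)*(h^6 - 37*h^4 - 20*h^3 + 336*h^2 + 320*h) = h*(h - 2)*(h^5 - 37*h^3 - 20*h^2 + 336*h + 320) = h*(h - 5)*(h - 2)*(h^4 + 5*h^3 - 12*h^2 - 80*h - 64) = h*(h - 5)*(h - 2)*(h + 4)*(h^3 + h^2 - 16*h - 16) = h*(h - 5)*(h - 2)*(h + 1)*(h + 4)*(h^2 - 16) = h*(h - 5)*(h - 2)*(h + 1)*(h + 4)^2*(h - 4)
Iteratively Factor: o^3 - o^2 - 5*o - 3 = (o + 1)*(o^2 - 2*o - 3) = (o - 3)*(o + 1)*(o + 1)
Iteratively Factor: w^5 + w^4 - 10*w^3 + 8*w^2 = (w - 2)*(w^4 + 3*w^3 - 4*w^2) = (w - 2)*(w + 4)*(w^3 - w^2) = (w - 2)*(w - 1)*(w + 4)*(w^2) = w*(w - 2)*(w - 1)*(w + 4)*(w)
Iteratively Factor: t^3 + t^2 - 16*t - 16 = (t - 4)*(t^2 + 5*t + 4) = (t - 4)*(t + 4)*(t + 1)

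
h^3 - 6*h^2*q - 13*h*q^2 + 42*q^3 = (h - 7*q)*(h - 2*q)*(h + 3*q)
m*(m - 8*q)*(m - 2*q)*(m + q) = m^4 - 9*m^3*q + 6*m^2*q^2 + 16*m*q^3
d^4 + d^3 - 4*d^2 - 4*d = d*(d - 2)*(d + 1)*(d + 2)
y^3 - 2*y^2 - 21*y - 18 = (y - 6)*(y + 1)*(y + 3)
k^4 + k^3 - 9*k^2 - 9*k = k*(k - 3)*(k + 1)*(k + 3)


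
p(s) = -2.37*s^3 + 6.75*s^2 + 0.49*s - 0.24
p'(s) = -7.11*s^2 + 13.5*s + 0.49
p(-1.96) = 42.58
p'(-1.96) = -53.28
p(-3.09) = 132.62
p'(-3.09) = -109.11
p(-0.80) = 4.90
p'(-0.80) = -14.86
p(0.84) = 3.53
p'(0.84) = 6.81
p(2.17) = 8.39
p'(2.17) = -3.70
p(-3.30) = 156.82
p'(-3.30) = -121.49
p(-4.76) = 405.97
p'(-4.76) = -224.87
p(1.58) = 8.04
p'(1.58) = 4.07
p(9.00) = -1176.81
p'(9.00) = -453.92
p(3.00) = -2.01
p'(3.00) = -23.00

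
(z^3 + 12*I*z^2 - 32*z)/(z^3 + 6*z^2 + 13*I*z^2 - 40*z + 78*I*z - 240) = z*(z + 4*I)/(z^2 + z*(6 + 5*I) + 30*I)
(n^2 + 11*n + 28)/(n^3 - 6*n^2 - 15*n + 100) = (n + 7)/(n^2 - 10*n + 25)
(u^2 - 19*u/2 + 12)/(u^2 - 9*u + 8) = (u - 3/2)/(u - 1)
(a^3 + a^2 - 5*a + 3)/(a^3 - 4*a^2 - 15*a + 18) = (a - 1)/(a - 6)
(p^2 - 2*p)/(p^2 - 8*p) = (p - 2)/(p - 8)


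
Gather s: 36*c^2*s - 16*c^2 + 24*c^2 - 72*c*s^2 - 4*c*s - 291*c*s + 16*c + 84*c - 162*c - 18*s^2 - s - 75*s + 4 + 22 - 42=8*c^2 - 62*c + s^2*(-72*c - 18) + s*(36*c^2 - 295*c - 76) - 16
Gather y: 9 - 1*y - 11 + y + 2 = 0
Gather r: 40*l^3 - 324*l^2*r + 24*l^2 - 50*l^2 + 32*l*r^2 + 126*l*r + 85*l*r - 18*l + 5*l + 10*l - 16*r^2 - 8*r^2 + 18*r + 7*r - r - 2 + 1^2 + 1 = 40*l^3 - 26*l^2 - 3*l + r^2*(32*l - 24) + r*(-324*l^2 + 211*l + 24)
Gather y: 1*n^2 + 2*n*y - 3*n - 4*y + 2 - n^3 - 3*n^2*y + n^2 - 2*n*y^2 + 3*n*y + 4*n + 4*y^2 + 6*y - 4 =-n^3 + 2*n^2 + n + y^2*(4 - 2*n) + y*(-3*n^2 + 5*n + 2) - 2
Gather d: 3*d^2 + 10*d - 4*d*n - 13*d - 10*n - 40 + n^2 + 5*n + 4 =3*d^2 + d*(-4*n - 3) + n^2 - 5*n - 36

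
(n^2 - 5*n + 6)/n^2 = 1 - 5/n + 6/n^2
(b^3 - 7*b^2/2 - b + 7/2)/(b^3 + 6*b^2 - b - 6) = (b - 7/2)/(b + 6)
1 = 1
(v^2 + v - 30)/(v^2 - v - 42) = (v - 5)/(v - 7)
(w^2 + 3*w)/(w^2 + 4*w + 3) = w/(w + 1)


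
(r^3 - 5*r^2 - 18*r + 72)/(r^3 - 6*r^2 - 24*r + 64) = (r^2 - 9*r + 18)/(r^2 - 10*r + 16)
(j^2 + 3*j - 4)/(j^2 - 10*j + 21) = (j^2 + 3*j - 4)/(j^2 - 10*j + 21)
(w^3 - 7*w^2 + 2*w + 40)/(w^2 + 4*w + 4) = (w^2 - 9*w + 20)/(w + 2)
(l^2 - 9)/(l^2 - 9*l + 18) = (l + 3)/(l - 6)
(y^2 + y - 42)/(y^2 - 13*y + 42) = (y + 7)/(y - 7)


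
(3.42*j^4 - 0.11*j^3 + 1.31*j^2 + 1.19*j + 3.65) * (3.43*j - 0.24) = 11.7306*j^5 - 1.1981*j^4 + 4.5197*j^3 + 3.7673*j^2 + 12.2339*j - 0.876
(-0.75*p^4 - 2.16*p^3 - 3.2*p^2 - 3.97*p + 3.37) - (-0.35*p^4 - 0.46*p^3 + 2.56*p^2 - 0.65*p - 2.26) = -0.4*p^4 - 1.7*p^3 - 5.76*p^2 - 3.32*p + 5.63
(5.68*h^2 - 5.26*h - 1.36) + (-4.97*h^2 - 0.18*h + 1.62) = 0.71*h^2 - 5.44*h + 0.26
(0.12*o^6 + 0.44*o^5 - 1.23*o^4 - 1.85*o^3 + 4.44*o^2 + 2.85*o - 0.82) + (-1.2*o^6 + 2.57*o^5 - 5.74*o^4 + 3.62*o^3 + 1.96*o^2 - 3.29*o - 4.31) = -1.08*o^6 + 3.01*o^5 - 6.97*o^4 + 1.77*o^3 + 6.4*o^2 - 0.44*o - 5.13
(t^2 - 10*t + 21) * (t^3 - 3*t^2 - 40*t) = t^5 - 13*t^4 + 11*t^3 + 337*t^2 - 840*t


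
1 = 1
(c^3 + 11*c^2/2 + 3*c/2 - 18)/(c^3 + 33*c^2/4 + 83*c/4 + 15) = 2*(2*c - 3)/(4*c + 5)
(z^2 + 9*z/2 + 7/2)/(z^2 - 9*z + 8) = (2*z^2 + 9*z + 7)/(2*(z^2 - 9*z + 8))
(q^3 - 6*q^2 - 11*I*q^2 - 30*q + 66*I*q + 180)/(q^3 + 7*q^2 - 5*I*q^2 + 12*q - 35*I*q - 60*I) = (q^2 - 6*q*(1 + I) + 36*I)/(q^2 + 7*q + 12)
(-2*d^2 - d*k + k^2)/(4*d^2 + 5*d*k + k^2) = (-2*d + k)/(4*d + k)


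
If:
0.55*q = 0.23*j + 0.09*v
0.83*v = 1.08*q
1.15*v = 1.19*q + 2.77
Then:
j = 17.02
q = 9.04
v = 11.76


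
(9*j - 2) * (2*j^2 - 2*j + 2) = 18*j^3 - 22*j^2 + 22*j - 4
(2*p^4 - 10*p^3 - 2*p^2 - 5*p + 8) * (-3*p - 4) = -6*p^5 + 22*p^4 + 46*p^3 + 23*p^2 - 4*p - 32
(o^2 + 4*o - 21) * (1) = o^2 + 4*o - 21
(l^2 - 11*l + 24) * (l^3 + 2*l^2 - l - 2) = l^5 - 9*l^4 + l^3 + 57*l^2 - 2*l - 48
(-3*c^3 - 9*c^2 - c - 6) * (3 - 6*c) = 18*c^4 + 45*c^3 - 21*c^2 + 33*c - 18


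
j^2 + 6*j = j*(j + 6)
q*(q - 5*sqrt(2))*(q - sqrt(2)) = q^3 - 6*sqrt(2)*q^2 + 10*q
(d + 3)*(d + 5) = d^2 + 8*d + 15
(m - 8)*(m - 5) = m^2 - 13*m + 40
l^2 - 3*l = l*(l - 3)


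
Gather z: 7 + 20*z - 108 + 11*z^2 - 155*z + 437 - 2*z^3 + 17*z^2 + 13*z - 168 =-2*z^3 + 28*z^2 - 122*z + 168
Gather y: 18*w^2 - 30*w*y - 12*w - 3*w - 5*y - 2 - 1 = 18*w^2 - 15*w + y*(-30*w - 5) - 3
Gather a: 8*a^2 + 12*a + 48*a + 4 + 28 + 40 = 8*a^2 + 60*a + 72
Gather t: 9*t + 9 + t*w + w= t*(w + 9) + w + 9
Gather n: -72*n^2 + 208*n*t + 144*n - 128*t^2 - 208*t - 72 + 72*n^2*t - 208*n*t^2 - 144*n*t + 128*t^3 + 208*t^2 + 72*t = n^2*(72*t - 72) + n*(-208*t^2 + 64*t + 144) + 128*t^3 + 80*t^2 - 136*t - 72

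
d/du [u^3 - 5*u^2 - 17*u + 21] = 3*u^2 - 10*u - 17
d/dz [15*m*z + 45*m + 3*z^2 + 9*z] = 15*m + 6*z + 9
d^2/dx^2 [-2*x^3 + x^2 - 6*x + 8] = 2 - 12*x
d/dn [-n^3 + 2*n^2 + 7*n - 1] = -3*n^2 + 4*n + 7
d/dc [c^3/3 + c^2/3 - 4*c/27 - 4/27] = c^2 + 2*c/3 - 4/27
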